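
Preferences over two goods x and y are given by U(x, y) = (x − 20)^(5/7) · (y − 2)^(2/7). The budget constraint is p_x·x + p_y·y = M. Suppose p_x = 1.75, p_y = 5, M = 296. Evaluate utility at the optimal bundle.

MRS = (5/2)·(y−2)/(x−20). Tangency with p_x/p_y gives y−2 = (2/5)·(p_x/p_y)·(x−20).
Substituting into the budget: x* = 20 + 5/7·(M − 20·p_x − 2·p_y)/p_x, and y* = 2 + 2/7·(…)/p_y.
Discretionary income = 296 − 20·1.75 − 2·5 = 251; x* = 20 + 5/7·251/1.75 = 122.449; y* = 2 + 2/7·251/5 = 16.3429.
Utility at the optimum: U(122.449, 16.3429) = 58.4177.

V = 58.4177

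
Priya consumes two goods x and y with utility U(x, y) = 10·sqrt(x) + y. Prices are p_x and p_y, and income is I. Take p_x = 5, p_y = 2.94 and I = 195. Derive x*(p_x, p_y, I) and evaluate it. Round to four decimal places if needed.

x* = 8.6436

MU_x = 5/√x, MU_y = 1. Tangency: 5/√x = p_x/p_y.
Solve: √x = 5·p_y/p_x, so x*(p_x,p_y) = (5·p_y/p_x)², and y* = (I − p_x·x*)/p_y.
Plugging in: x* = (5·2.94/5)² = 8.6436.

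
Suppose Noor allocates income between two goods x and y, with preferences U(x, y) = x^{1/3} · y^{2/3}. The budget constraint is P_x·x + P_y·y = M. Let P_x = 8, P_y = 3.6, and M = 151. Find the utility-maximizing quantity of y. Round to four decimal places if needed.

At P_x=8, P_y=3.6, M=151: y* = 2/3·151/3.6 = 27.963.

y* = 27.963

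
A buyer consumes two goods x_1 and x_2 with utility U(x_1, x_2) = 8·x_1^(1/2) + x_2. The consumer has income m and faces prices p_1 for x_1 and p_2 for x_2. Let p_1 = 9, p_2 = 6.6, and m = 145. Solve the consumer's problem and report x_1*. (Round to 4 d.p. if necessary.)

x_1* = 8.6044

Solve: √x_1 = 4·p_2/p_1, so x_1*(p_1,p_2) = (4·p_2/p_1)², and x_2* = (m − p_1·x_1*)/p_2.
Plugging in: x_1* = (4·6.6/9)² = 8.6044.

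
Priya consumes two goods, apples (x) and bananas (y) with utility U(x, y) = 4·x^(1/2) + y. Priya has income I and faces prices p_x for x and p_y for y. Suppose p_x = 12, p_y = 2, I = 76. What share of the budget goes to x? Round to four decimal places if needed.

share on x = 0.0175

Utility is quasi-linear in y; the FOC for x is 2/√x = p_x/p_y.
Solve: √x = 2·p_y/p_x, so x*(p_x,p_y) = (2·p_y/p_x)², and y* = (I − p_x·x*)/p_y.
Plugging in: x* = (2·2/12)² = 0.1111, y* = 37.3333.
Expenditure on x: 12·0.1111 = 1.3333; share = 0.0175.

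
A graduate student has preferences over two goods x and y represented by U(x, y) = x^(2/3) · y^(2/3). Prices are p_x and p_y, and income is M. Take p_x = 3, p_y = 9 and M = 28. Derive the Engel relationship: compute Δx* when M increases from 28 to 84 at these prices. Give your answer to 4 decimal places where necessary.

The MRS is y/x. Set MRS = p_x/p_y.
Rearranging, p_y·y = p_x·x. Substituting into the budget gives p_x·x·(1 + 1) = M.
Demand: x*(p_x,p_y,M) = 0.5·M/p_x and y* = 0.5·M/p_y.
At p_x=3, p_y=9, M=28: x* = 0.5·28/3 = 4.6667.
At M' = 84: x* = 14. Change: 14 − 4.6667 = 9.3333.

Δx* = 9.3333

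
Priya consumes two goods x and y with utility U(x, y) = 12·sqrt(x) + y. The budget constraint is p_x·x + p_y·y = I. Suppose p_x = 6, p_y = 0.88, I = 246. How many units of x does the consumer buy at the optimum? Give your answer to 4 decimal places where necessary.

x* = 0.7744

Utility is quasi-linear in y; the FOC for x is 6/√x = p_x/p_y.
Thus x* = (6·p_y/p_x)² — independent of I — with the rest of income spent on y.
Plugging in: x* = (6·0.88/6)² = 0.7744.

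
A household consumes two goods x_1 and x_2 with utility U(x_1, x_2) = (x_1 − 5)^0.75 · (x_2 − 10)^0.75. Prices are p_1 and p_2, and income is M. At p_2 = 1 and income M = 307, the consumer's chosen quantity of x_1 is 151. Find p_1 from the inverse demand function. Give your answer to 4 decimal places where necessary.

This is Cobb-Douglas in (x_1−5, x_2−10): tangency gives 0.75·p_2·(x_2−10) = 0.75·p_1·(x_1−5).
Substituting into the budget: x_1* = 5 + 0.5·(M − 5·p_1 − 10·p_2)/p_1, and x_2* = 10 + 0.5·(…)/p_2.
Set x_1* = 151 in the demand function and solve for p_1: p_1 = 1.

p_1 = 1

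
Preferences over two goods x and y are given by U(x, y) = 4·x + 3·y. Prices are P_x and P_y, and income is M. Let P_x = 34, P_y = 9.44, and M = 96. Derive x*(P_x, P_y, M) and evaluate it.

x* = 0

Linear utility — the consumer picks whichever good has higher MU/price: 4/34 = 0.1176 vs 3/9.44 = 0.3178.
y gives more utility per dollar, so spend all income on y: y* = M/P_y, x* = 0.
Numerically: x* = 0, y* = 10.1695.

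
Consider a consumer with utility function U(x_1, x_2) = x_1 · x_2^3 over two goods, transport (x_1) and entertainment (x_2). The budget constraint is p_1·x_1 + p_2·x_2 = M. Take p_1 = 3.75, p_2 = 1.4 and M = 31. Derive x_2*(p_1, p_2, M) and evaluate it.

Tangency: MRS = (1/3)·x_2/x_1 = p_1/p_2.
Rearranging, p_2·x_2 = 3·p_1·x_1. Substituting into the budget gives p_1·x_1·(1 + 3) = M.
Demand: x_1*(p_1,p_2,M) = 0.25·M/p_1 and x_2* = 0.75·M/p_2.
At p_1=3.75, p_2=1.4, M=31: x_2* = 0.75·31/1.4 = 16.6071.

x_2* = 16.6071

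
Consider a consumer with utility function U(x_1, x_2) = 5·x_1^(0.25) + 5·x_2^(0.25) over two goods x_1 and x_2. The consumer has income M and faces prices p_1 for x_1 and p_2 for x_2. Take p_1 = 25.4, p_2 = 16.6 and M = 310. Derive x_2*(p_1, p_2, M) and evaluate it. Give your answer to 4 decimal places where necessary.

MU_x_1 ∝ 5·x_1^(-0.75), MU_x_2 ∝ 5·x_2^(-0.75), so MRS = (x_2/x_1)^(0.75) = p_1/p_2.
Solve for the ratio: x_2/x_1 = [p_1/p_2]^(4/3).
With the ratio pinned down, the budget gives x_1* = M/(p_1 + p_2·(x_2/x_1)) and x_2* = (x_2/x_1)·x_1*.
Numerically x_2/x_1 = 1.763197, so x_1* = 310/(25.4 + 16.6·1.763197) = 5.6705 and x_2* = 1.763197·5.6705 = 9.9982.

x_2* = 9.9982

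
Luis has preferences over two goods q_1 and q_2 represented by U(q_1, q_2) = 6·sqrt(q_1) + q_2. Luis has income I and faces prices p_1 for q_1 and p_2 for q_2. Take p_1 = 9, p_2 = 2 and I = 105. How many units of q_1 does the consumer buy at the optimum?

q_1* = 0.4444

Plugging in: q_1* = (3·2/9)² = 0.4444.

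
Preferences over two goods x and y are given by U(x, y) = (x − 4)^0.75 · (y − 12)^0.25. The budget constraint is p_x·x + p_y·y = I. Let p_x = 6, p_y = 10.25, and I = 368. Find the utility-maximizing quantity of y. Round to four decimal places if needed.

Substituting into the budget: x* = 4 + 0.75·(I − 4·p_x − 12·p_y)/p_x, and y* = 12 + 0.25·(…)/p_y.
Discretionary income = 368 − 4·6 − 12·10.25 = 221; y* = 12 + 0.25·221/10.25 = 17.3902.

y* = 17.3902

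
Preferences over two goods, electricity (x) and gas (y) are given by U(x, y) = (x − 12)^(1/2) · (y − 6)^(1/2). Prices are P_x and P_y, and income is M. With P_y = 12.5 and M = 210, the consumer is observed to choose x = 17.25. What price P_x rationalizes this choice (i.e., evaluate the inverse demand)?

MRS = (y−6)/(x−12). Tangency with P_x/P_y gives y−6 = (P_x/P_y)·(x−12).
After buying the subsistence bundle (12, 6), a share 0.5 of the remaining income goes to x: x* = 12 + 0.5·(M − 12P_x − 6P_y)/P_x.
Set x* = 17.25 in the demand function and solve for P_x: P_x = 6.

P_x = 6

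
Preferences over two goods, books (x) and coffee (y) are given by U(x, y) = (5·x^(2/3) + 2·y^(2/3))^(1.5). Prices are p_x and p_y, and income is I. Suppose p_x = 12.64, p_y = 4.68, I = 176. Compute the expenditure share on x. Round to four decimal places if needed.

From the CES first-order condition, (5/2)·(y/x)^(1/3) = p_x/p_y.
Hence y/x = ((2/5)·p_x/p_y)^(1/(1/3)), i.e. raised to the 3 power.
Substitute y = (y/x)·x into the budget: x* = I/(p_x + p_y·(y/x)).
Numerically y/x = 1.260909, so x* = 176/(12.64 + 4.68·1.260909) = 9.4924 and y* = 1.260909·9.4924 = 11.9691.
Expenditure on x: 12.64·9.4924 = 119.9846; share = 0.6817.

share on x = 0.6817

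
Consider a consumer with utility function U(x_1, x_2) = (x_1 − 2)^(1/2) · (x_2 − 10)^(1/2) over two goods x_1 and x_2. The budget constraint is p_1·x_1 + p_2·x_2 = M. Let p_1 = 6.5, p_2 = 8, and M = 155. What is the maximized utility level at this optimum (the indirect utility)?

MRS = (x_2−10)/(x_1−2). Tangency with p_1/p_2 gives x_2−10 = (p_1/p_2)·(x_1−2).
Substituting into the budget: x_1* = 2 + 0.5·(M − 2·p_1 − 10·p_2)/p_1, and x_2* = 10 + 0.5·(…)/p_2.
Discretionary income = 155 − 2·6.5 − 10·8 = 62; x_1* = 2 + 0.5·62/6.5 = 6.7692; x_2* = 10 + 0.5·62/8 = 13.875.
Utility at the optimum: U(6.7692, 13.875) = 4.2989.

V = 4.2989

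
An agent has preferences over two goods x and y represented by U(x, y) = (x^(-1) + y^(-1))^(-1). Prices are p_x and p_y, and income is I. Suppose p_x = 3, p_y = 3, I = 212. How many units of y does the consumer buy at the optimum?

y* = 35.3333

MU_x ∝ x^(-2), MU_y ∝ y^(-2), so MRS = (y/x)^(2) = p_x/p_y.
Hence y/x = (p_x/p_y)^(1/(2)), i.e. raised to the 0.5 power.
With the ratio pinned down, the budget gives x* = I/(p_x + p_y·(y/x)) and y* = (y/x)·x*.
Numerically y/x = 1, so x* = 212/(3 + 3·1) = 35.3333 and y* = 1·35.3333 = 35.3333.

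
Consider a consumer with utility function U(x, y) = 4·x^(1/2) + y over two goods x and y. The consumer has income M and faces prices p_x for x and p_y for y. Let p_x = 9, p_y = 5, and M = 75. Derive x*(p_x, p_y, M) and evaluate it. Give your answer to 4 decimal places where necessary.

MU_x = 2/√x, MU_y = 1. Tangency: 2/√x = p_x/p_y.
Thus x* = (2·p_y/p_x)² — independent of M — with the rest of income spent on y.
Plugging in: x* = (2·5/9)² = 1.2346.

x* = 1.2346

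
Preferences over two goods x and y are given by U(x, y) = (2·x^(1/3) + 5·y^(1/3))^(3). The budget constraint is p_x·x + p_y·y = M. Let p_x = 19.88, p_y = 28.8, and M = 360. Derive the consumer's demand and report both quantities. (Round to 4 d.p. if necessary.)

MRS = MU_x/MU_y = (2/5)·(y/x)^(2/3). Set equal to p_x/p_y.
Solve for the ratio: y/x = [(5/2)·p_x/p_y]^(1.5).
With the ratio pinned down, the budget gives x* = M/(p_x + p_y·(y/x)) and y* = (y/x)·x*.
Numerically y/x = 2.26697, so x* = 360/(19.88 + 28.8·2.26697) = 4.2269 and y* = 2.26697·4.2269 = 9.5823.

x* = 4.2269, y* = 9.5823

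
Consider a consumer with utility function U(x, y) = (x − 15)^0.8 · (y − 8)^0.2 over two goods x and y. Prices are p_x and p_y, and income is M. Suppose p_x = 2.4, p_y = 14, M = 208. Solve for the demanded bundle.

x* = 35, y* = 8.8571

Let x' = x−15, y' = y−8. MRS = 4·y'/x' = p_x/p_y.
After buying the subsistence bundle (15, 8), a share 0.8 of the remaining income goes to x: x* = 15 + 0.8·(M − 15p_x − 8p_y)/p_x.
Discretionary income = 208 − 15·2.4 − 8·14 = 60; x* = 15 + 0.8·60/2.4 = 35; y* = 8 + 0.2·60/14 = 8.8571.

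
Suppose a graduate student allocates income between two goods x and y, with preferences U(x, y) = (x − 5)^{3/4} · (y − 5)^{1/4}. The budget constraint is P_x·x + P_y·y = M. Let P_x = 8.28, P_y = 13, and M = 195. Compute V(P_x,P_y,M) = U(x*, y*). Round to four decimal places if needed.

V = 5.4476

Let x' = x−5, y' = y−5. MRS = 3·y'/x' = P_x/P_y.
Substituting into the budget: x* = 5 + 0.75·(M − 5·P_x − 5·P_y)/P_x, and y* = 5 + 0.25·(…)/P_y.
Discretionary income = 195 − 5·8.28 − 5·13 = 88.6; x* = 5 + 0.75·88.6/8.28 = 13.0254; y* = 5 + 0.25·88.6/13 = 6.7038.
Utility at the optimum: U(13.0254, 6.7038) = 5.4476.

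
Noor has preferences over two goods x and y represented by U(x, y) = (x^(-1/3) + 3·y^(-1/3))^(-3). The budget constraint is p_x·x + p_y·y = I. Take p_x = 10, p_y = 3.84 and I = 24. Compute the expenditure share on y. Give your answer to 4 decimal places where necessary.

With the ratio pinned down, the budget gives x* = I/(p_x + p_y·(y/x)) and y* = (y/x)·x*.
Numerically y/x = 4.672965, so x* = 24/(10 + 3.84·4.672965) = 0.8589 and y* = 4.672965·0.8589 = 4.0134.
Expenditure on y: 3.84·4.0134 = 15.4115; share = 0.6421.

share on y = 0.6421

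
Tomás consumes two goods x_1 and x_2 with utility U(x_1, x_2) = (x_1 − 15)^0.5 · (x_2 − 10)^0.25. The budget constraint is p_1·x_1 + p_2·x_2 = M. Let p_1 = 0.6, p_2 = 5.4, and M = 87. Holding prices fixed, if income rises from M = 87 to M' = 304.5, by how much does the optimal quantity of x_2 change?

Substituting into the budget: x_1* = 15 + 2/3·(M − 15·p_1 − 10·p_2)/p_1, and x_2* = 10 + 1/3·(…)/p_2.
Discretionary income = 87 − 15·0.6 − 10·5.4 = 24; x_2* = 10 + 1/3·24/5.4 = 11.4815.
At M' = 304.5: x_2* = 24.9074. Change: 24.9074 − 11.4815 = 13.4259.

Δx_2* = 13.4259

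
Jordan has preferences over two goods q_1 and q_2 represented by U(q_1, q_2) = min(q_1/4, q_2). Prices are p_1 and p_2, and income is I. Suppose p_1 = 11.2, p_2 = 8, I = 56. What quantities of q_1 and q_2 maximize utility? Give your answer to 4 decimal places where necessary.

Demand: q_1*(p_1,p_2,I) = 4·I/(4·p_1 + p_2), q_2* = I/(4·p_1 + p_2).
Here 4·11.2 + 8 = 52.8, giving q_1* = 4.2424 and q_2* = 1.0606.

q_1* = 4.2424, q_2* = 1.0606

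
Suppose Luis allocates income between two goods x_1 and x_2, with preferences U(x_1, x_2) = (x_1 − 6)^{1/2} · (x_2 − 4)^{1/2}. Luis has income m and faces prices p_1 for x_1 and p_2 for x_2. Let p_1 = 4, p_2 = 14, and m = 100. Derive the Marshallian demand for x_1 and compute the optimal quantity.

x_1* = 8.5

Substituting into the budget: x_1* = 6 + 0.5·(m − 6·p_1 − 4·p_2)/p_1, and x_2* = 4 + 0.5·(…)/p_2.
Discretionary income = 100 − 6·4 − 4·14 = 20; x_1* = 6 + 0.5·20/4 = 8.5.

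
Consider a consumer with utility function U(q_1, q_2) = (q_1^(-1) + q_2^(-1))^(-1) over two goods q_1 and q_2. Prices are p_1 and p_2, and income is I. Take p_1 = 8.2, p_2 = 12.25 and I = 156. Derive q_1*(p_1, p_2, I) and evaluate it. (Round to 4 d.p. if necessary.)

q_1* = 8.5609

Numerically q_2/q_1 = 0.818161, so q_1* = 156/(8.2 + 12.25·0.818161) = 8.5609.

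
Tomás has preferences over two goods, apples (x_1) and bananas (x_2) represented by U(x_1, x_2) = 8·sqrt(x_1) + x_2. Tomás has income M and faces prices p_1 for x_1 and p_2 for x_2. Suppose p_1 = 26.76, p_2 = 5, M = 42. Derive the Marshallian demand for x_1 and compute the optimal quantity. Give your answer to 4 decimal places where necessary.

x_1* = 0.5586

MU_x_1 = 4/√x_1, MU_x_2 = 1. Tangency: 4/√x_1 = p_1/p_2.
Thus x_1* = (4·p_2/p_1)² — independent of M — with the rest of income spent on x_2.
Plugging in: x_1* = (4·5/26.76)² = 0.5586.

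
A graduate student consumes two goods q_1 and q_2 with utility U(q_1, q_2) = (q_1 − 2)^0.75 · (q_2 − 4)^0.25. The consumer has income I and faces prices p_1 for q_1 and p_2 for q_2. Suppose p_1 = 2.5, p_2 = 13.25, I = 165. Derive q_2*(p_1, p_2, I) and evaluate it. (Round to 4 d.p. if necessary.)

This is Cobb-Douglas in (q_1−2, q_2−4): tangency gives 0.75·p_2·(q_2−4) = 0.25·p_1·(q_1−2).
After buying the subsistence bundle (2, 4), a share 0.75 of the remaining income goes to q_1: q_1* = 2 + 0.75·(I − 2p_1 − 4p_2)/p_1.
Discretionary income = 165 − 2·2.5 − 4·13.25 = 107; q_2* = 4 + 0.25·107/13.25 = 6.0189.

q_2* = 6.0189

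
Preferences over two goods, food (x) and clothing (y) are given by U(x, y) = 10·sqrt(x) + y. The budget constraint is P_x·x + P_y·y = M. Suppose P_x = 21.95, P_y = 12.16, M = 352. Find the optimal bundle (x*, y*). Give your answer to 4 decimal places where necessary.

Utility is quasi-linear in y; the FOC for x is 5/√x = P_x/P_y.
Thus x* = (5·P_y/P_x)² — independent of M — with the rest of income spent on y.
Plugging in: x* = (5·12.16/21.95)² = 7.6725, y* = 15.0977.

x* = 7.6725, y* = 15.0977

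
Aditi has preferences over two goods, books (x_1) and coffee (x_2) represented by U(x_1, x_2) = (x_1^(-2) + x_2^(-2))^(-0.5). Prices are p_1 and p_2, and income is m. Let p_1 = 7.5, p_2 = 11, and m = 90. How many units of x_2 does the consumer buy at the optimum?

x_2* = 4.6104

MU_x_1 ∝ x_1^(-3), MU_x_2 ∝ x_2^(-3), so MRS = (x_2/x_1)^(3) = p_1/p_2.
Hence x_2/x_1 = (p_1/p_2)^(1/(3)), i.e. raised to the 1/3 power.
With the ratio pinned down, the budget gives x_1* = m/(p_1 + p_2·(x_2/x_1)) and x_2* = (x_2/x_1)·x_1*.
Numerically x_2/x_1 = 0.880149, so x_1* = 90/(7.5 + 11·0.880149) = 5.2381 and x_2* = 0.880149·5.2381 = 4.6104.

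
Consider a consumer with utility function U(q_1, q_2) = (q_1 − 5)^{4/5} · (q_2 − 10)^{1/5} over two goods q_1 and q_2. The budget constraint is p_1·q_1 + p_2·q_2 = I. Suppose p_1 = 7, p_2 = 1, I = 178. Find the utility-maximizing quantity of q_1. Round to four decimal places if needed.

Substituting into the budget: q_1* = 5 + 0.8·(I − 5·p_1 − 10·p_2)/p_1, and q_2* = 10 + 0.2·(…)/p_2.
Discretionary income = 178 − 5·7 − 10·1 = 133; q_1* = 5 + 0.8·133/7 = 20.2.

q_1* = 20.2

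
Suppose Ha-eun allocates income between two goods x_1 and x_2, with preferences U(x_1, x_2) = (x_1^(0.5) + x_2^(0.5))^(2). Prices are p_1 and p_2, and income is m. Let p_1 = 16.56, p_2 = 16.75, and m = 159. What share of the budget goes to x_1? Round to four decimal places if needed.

From the CES first-order condition, (x_2/x_1)^(0.5) = p_1/p_2.
Hence x_2/x_1 = (p_1/p_2)^(1/(0.5)), i.e. raised to the 2 power.
With the ratio pinned down, the budget gives x_1* = m/(p_1 + p_2·(x_2/x_1)) and x_2* = (x_2/x_1)·x_1*.
Numerically x_2/x_1 = 0.977442, so x_1* = 159/(16.56 + 16.75·0.977442) = 4.8281 and x_2* = 0.977442·4.8281 = 4.7192.
Expenditure on x_1: 16.56·4.8281 = 79.9535; share = 0.5029.

share on x_1 = 0.5029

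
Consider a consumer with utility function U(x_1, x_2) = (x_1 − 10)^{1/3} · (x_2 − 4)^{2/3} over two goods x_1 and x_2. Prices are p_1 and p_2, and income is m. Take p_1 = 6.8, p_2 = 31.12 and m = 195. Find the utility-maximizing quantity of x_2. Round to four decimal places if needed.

x_2* = 4.054

MRS = (1/2)·(x_2−4)/(x_1−10). Tangency with p_1/p_2 gives x_2−4 = 2·(p_1/p_2)·(x_1−10).
Substituting into the budget: x_1* = 10 + 1/3·(m − 10·p_1 − 4·p_2)/p_1, and x_2* = 4 + 2/3·(…)/p_2.
Discretionary income = 195 − 10·6.8 − 4·31.12 = 2.52; x_2* = 4 + 2/3·2.52/31.12 = 4.054.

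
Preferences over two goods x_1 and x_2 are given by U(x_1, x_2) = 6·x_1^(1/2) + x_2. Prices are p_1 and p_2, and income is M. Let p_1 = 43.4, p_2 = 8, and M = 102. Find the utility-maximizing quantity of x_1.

Set MRS = p_1/p_2: 3·x_1^(−1/2) = p_1/p_2.
Thus x_1* = (3·p_2/p_1)² — independent of M — with the rest of income spent on x_2.
Plugging in: x_1* = (3·8/43.4)² = 0.3058.

x_1* = 0.3058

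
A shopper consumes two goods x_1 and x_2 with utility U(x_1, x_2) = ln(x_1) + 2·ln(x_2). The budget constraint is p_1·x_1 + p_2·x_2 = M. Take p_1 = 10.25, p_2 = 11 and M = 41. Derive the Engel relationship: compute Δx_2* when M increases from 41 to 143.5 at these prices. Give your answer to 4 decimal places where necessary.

The MRS is (1/2)·x_2/x_1. Set MRS = p_1/p_2.
Rearranging, p_2·x_2 = 2·p_1·x_1. Substituting into the budget gives p_1·x_1·(1 + 2) = M.
Demand: x_1*(p_1,p_2,M) = 1/3·M/p_1 and x_2* = 2/3·M/p_2.
At p_1=10.25, p_2=11, M=41: x_2* = 2/3·41/11 = 2.4848.
At M' = 143.5: x_2* = 8.697. Change: 8.697 − 2.4848 = 6.2121.

Δx_2* = 6.2121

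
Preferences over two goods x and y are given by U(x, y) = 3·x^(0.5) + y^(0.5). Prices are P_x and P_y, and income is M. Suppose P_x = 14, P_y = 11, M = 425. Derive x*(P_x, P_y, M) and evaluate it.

x* = 26.5961

MRS = MU_x/MU_y = 3·(y/x)^(0.5). Set equal to P_x/P_y.
Solve for the ratio: y/x = [(1/3)·P_x/P_y]^(2).
Substitute y = (y/x)·x into the budget: x* = M/(P_x + P_y·(y/x)).
Numerically y/x = 0.179982, so x* = 425/(14 + 11·0.179982) = 26.5961.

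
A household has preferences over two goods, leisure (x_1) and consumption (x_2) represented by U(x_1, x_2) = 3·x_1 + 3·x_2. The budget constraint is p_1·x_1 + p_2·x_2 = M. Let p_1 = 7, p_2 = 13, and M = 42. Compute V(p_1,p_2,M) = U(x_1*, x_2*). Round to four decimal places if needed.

Linear utility — the consumer picks whichever good has higher MU/price: 3/7 = 0.4286 vs 3/13 = 0.2308.
x_1 gives more utility per dollar, so spend all income on x_1: x_1* = M/p_1, x_2* = 0.
Numerically: x_1* = 6, x_2* = 0.
Utility at the optimum: U(6, 0) = 18.

V = 18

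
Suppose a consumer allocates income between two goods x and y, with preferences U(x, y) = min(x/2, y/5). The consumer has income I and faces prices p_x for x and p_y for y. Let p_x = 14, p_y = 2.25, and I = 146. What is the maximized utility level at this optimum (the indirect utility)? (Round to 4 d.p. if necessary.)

Leontief preferences: the optimum is at the kink where x/2 = y/5, i.e. y = (5/2)·x.
Budget: p_x·x + p_y·(5/2)·x = I, so (2·p_x + 5·p_y)·x = 2·I.
Demand: x*(p_x,p_y,I) = 2·I/(2·p_x + 5·p_y), y* = 5·I/(2·p_x + 5·p_y).
Here 2·14 + 5·2.25 = 39.25, giving x* = 7.4395 and y* = 18.5987.
Utility at the optimum: U(7.4395, 18.5987) = 3.7197.

V = 3.7197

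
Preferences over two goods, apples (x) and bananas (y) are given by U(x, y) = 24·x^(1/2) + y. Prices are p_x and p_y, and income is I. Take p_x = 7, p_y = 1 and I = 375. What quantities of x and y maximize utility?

Set MRS = p_x/p_y: 12·x^(−1/2) = p_x/p_y.
Solve: √x = 12·p_y/p_x, so x*(p_x,p_y) = (12·p_y/p_x)², and y* = (I − p_x·x*)/p_y.
Plugging in: x* = (12·1/7)² = 2.9388, y* = 354.4286.

x* = 2.9388, y* = 354.4286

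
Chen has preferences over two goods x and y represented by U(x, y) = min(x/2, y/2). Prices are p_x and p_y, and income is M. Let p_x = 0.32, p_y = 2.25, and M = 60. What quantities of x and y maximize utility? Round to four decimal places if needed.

Leontief preferences: the optimum is at the kink where x/2 = y/2, i.e. y = x.
Budget: p_x·x + p_y·x = M, so (2·p_x + 2·p_y)·x = 2·M.
Demand: x*(p_x,p_y,M) = 2·M/(2·p_x + 2·p_y), y* = 2·M/(2·p_x + 2·p_y).
Here 2·0.32 + 2·2.25 = 5.14, giving x* = 23.3463 and y* = 23.3463.

x* = 23.3463, y* = 23.3463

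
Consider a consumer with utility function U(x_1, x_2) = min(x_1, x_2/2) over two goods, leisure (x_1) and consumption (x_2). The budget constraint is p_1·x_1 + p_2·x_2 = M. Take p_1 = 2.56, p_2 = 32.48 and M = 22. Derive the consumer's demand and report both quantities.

x_1* = 0.3258, x_2* = 0.6517

Demand: x_1*(p_1,p_2,M) = M/(p_1 + 2·p_2), x_2* = 2·M/(p_1 + 2·p_2).
Here 2.56 + 2·32.48 = 67.52, giving x_1* = 0.3258 and x_2* = 0.6517.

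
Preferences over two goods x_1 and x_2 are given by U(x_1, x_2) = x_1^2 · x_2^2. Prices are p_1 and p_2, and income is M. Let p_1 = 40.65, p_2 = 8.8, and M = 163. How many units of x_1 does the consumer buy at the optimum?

x_1* = 2.0049

Tangency: MRS = x_2/x_1 = p_1/p_2.
Rearranging, p_2·x_2 = p_1·x_1. Substituting into the budget gives p_1·x_1·(1 + 1) = M.
Demand: x_1*(p_1,p_2,M) = 0.5·M/p_1 and x_2* = 0.5·M/p_2.
At p_1=40.65, p_2=8.8, M=163: x_1* = 0.5·163/40.65 = 2.0049.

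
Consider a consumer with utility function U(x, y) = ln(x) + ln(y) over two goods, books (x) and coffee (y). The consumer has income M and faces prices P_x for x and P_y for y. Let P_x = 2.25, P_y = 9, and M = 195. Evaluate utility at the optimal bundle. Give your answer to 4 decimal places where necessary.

V = 6.1515

Demand: x*(P_x,P_y,M) = 0.5·M/P_x and y* = 0.5·M/P_y.
At P_x=2.25, P_y=9, M=195: x* = 0.5·195/2.25 = 43.3333, y* = 10.8333.
Utility at the optimum: U(43.3333, 10.8333) = 6.1515.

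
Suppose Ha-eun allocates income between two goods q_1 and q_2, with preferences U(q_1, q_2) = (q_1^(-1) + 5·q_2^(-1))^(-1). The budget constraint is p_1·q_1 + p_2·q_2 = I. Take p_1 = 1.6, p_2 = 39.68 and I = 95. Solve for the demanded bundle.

MU_q_1 ∝ q_1^(-2), MU_q_2 ∝ 5·q_2^(-2), so MRS = (1/5)·(q_2/q_1)^(2) = p_1/p_2.
Hence q_2/q_1 = (5·p_1/p_2)^(1/(2)), i.e. raised to the 0.5 power.
With the ratio pinned down, the budget gives q_1* = I/(p_1 + p_2·(q_2/q_1)) and q_2* = (q_2/q_1)·q_1*.
Numerically q_2/q_1 = 0.449013, so q_1* = 95/(1.6 + 39.68·0.449013) = 4.8927 and q_2* = 0.449013·4.8927 = 2.1969.

q_1* = 4.8927, q_2* = 2.1969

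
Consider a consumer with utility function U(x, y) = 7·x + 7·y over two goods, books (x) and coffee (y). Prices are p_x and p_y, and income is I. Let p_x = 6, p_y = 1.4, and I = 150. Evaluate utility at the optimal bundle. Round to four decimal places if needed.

Linear utility — the consumer picks whichever good has higher MU/price: 7/6 = 1.1667 vs 7/1.4 = 5.
y gives more utility per dollar, so spend all income on y: y* = I/p_y, x* = 0.
Numerically: x* = 0, y* = 107.1429.
Utility at the optimum: U(0, 107.1429) = 750.

V = 750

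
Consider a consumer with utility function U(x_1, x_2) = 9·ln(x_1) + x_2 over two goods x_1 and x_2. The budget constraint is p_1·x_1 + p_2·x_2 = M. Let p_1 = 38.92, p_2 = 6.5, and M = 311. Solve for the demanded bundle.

x_1* = 1.5031, x_2* = 38.8462

MU_x_1 = 9/x_1, MU_x_2 = 1. Tangency: 9/x_1 = p_1/p_2.
So x_1*(p_1,p_2) = 9·p_2/p_1, independent of income; and x_2* = (M − 9·p_2)/p_2.
At the given prices: x_1* = 9·6.5/38.92 = 1.5031, and x_2* = 38.8462.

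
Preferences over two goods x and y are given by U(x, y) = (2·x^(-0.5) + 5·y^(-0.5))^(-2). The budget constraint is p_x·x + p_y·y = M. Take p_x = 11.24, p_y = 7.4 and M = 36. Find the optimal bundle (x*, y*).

x* = 1.2307, y* = 2.9955

MU_x ∝ 2·x^(-1.5), MU_y ∝ 5·y^(-1.5), so MRS = (2/5)·(y/x)^(1.5) = p_x/p_y.
Solve for the ratio: y/x = [(5/2)·p_x/p_y]^(2/3).
With the ratio pinned down, the budget gives x* = M/(p_x + p_y·(y/x)) and y* = (y/x)·x*.
Numerically y/x = 2.433977, so x* = 36/(11.24 + 7.4·2.433977) = 1.2307 and y* = 2.433977·1.2307 = 2.9955.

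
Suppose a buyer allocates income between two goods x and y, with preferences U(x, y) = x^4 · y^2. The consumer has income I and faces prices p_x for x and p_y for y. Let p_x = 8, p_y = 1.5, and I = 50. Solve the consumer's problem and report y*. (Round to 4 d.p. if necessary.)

y* = 11.1111

Demand: x*(p_x,p_y,I) = 2/3·I/p_x and y* = 1/3·I/p_y.
At p_x=8, p_y=1.5, I=50: y* = 1/3·50/1.5 = 11.1111.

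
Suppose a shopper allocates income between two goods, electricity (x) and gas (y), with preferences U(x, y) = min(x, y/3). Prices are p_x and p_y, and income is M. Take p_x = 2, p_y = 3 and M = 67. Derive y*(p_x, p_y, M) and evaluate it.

Leontief preferences: the optimum is at the kink where x/1 = y/3, i.e. y = 3·x.
Budget: p_x·x + p_y·3·x = M, so (p_x + 3·p_y)·x = M.
Demand: x*(p_x,p_y,M) = M/(p_x + 3·p_y), y* = 3·M/(p_x + 3·p_y).
Here 2 + 3·3 = 11, giving y* = 18.2727.

y* = 18.2727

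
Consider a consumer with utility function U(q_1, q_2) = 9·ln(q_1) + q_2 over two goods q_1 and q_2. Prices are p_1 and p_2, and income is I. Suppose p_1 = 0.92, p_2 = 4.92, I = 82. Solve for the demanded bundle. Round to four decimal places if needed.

Set MRS = p_1/p_2: (9/q_1)/1 = p_1/p_2.
So q_1*(p_1,p_2) = 9·p_2/p_1, independent of income; and q_2* = (I − 9·p_2)/p_2.
At the given prices: q_1* = 9·4.92/0.92 = 48.1304, and q_2* = 7.6667.

q_1* = 48.1304, q_2* = 7.6667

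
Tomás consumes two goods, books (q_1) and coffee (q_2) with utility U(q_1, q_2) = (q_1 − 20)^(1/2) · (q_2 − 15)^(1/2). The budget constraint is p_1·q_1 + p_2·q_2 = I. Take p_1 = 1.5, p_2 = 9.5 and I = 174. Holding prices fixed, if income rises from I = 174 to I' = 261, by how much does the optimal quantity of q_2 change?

This is Cobb-Douglas in (q_1−20, q_2−15): tangency gives 0.5·p_2·(q_2−15) = 0.5·p_1·(q_1−20).
After buying the subsistence bundle (20, 15), a share 0.5 of the remaining income goes to q_1: q_1* = 20 + 0.5·(I − 20p_1 − 15p_2)/p_1.
Discretionary income = 174 − 20·1.5 − 15·9.5 = 1.5; q_2* = 15 + 0.5·1.5/9.5 = 15.0789.
At I' = 261: q_2* = 19.6579. Change: 19.6579 − 15.0789 = 4.5789.

Δq_2* = 4.5789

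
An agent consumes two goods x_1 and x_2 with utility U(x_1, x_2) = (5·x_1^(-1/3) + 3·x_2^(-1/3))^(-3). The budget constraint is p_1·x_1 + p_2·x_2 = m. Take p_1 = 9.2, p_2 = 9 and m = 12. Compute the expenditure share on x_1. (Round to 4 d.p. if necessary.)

MRS = MU_x_1/MU_x_2 = (5/3)·(x_2/x_1)^(4/3). Set equal to p_1/p_2.
Solve for the ratio: x_2/x_1 = [(3/5)·p_1/p_2]^(0.75).
With the ratio pinned down, the budget gives x_1* = m/(p_1 + p_2·(x_2/x_1)) and x_2* = (x_2/x_1)·x_1*.
Numerically x_2/x_1 = 0.693063, so x_1* = 12/(9.2 + 9·0.693063) = 0.7773 and x_2* = 0.693063·0.7773 = 0.5387.
Expenditure on x_1: 9.2·0.7773 = 7.1514; share = 0.5959.

share on x_1 = 0.5959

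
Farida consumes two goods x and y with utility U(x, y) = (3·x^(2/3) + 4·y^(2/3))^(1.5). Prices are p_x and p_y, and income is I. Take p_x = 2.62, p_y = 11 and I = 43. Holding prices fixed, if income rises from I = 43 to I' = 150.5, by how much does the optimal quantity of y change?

MRS = MU_x/MU_y = (3/4)·(y/x)^(1/3). Set equal to p_x/p_y.
Solve for the ratio: y/x = [(4/3)·p_x/p_y]^(3).
With the ratio pinned down, the budget gives x* = I/(p_x + p_y·(y/x)) and y* = (y/x)·x*.
Numerically y/x = 0.032029, so x* = 43/(2.62 + 11·0.032029) = 14.4668 and y* = 0.032029·14.4668 = 0.4634.
At I' = 150.5: y* = 1.6217. Change: 1.6217 − 0.4634 = 1.1584.

Δy* = 1.1584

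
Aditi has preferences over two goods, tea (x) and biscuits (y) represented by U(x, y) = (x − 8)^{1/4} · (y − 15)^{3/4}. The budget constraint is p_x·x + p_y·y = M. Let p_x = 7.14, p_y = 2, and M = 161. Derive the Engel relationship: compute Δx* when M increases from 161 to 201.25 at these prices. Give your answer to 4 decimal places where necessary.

Δx* = 1.4093

Let x' = x−8, y' = y−15. MRS = (1/3)·y'/x' = p_x/p_y.
After buying the subsistence bundle (8, 15), a share 0.25 of the remaining income goes to x: x* = 8 + 0.25·(M − 8p_x − 15p_y)/p_x.
Discretionary income = 161 − 8·7.14 − 15·2 = 73.88; x* = 8 + 0.25·73.88/7.14 = 10.5868.
At M' = 201.25: x* = 11.9961. Change: 11.9961 − 10.5868 = 1.4093.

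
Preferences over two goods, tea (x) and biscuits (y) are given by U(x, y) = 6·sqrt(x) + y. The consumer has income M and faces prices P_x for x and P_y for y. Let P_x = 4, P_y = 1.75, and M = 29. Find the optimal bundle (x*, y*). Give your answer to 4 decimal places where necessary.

x* = 1.7227, y* = 12.6339

MU_x = 3/√x, MU_y = 1. Tangency: 3/√x = P_x/P_y.
Solve: √x = 3·P_y/P_x, so x*(P_x,P_y) = (3·P_y/P_x)², and y* = (M − P_x·x*)/P_y.
Plugging in: x* = (3·1.75/4)² = 1.7227, y* = 12.6339.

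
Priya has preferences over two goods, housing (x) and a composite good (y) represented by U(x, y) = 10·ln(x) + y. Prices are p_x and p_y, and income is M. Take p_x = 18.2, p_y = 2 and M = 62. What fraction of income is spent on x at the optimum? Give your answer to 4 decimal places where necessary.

Set MRS = p_x/p_y: (10/x)/1 = p_x/p_y.
So x*(p_x,p_y) = 10·p_y/p_x, independent of income; and y* = (M − 10·p_y)/p_y.
At the given prices: x* = 10·2/18.2 = 1.0989, and y* = 21.
Expenditure on x: 18.2·1.0989 = 20; share = 0.3226.

share on x = 0.3226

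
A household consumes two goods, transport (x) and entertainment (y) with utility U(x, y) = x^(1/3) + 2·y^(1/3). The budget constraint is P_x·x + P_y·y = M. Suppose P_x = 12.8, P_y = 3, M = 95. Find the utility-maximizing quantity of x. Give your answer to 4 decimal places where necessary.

MRS = MU_x/MU_y = (1/2)·(y/x)^(2/3). Set equal to P_x/P_y.
Solve for the ratio: y/x = [2·P_x/P_y]^(1.5).
Substitute y = (y/x)·x into the budget: x* = M/(P_x + P_y·(y/x)).
Numerically y/x = 24.927462, so x* = 95/(12.8 + 3·24.927462) = 1.0847.

x* = 1.0847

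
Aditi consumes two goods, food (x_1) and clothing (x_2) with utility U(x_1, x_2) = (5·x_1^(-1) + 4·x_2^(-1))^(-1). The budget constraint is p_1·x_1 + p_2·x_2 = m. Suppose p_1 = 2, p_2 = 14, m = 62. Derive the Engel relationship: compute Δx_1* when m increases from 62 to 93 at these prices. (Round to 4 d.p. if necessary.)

Δx_1* = 4.6043

MRS = MU_x_1/MU_x_2 = (5/4)·(x_2/x_1)^(2). Set equal to p_1/p_2.
Hence x_2/x_1 = ((4/5)·p_1/p_2)^(1/(2)), i.e. raised to the 0.5 power.
With the ratio pinned down, the budget gives x_1* = m/(p_1 + p_2·(x_2/x_1)) and x_2* = (x_2/x_1)·x_1*.
Numerically x_2/x_1 = 0.338062, so x_1* = 62/(2 + 14·0.338062) = 9.2086.
At m' = 93: x_1* = 13.8128. Change: 13.8128 − 9.2086 = 4.6043.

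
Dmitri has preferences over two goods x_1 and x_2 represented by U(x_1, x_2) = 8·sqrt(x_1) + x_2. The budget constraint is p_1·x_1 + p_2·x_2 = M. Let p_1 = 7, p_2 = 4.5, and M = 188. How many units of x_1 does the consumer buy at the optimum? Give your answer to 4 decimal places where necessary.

MU_x_1 = 4/√x_1, MU_x_2 = 1. Tangency: 4/√x_1 = p_1/p_2.
Solve: √x_1 = 4·p_2/p_1, so x_1*(p_1,p_2) = (4·p_2/p_1)², and x_2* = (M − p_1·x_1*)/p_2.
Plugging in: x_1* = (4·4.5/7)² = 6.6122.

x_1* = 6.6122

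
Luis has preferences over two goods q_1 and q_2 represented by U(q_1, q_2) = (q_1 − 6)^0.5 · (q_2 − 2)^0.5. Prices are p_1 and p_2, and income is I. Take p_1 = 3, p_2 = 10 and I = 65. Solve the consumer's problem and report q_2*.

MRS = (q_2−2)/(q_1−6). Tangency with p_1/p_2 gives q_2−2 = (p_1/p_2)·(q_1−6).
After buying the subsistence bundle (6, 2), a share 0.5 of the remaining income goes to q_1: q_1* = 6 + 0.5·(I − 6p_1 − 2p_2)/p_1.
Discretionary income = 65 − 6·3 − 2·10 = 27; q_2* = 2 + 0.5·27/10 = 3.35.

q_2* = 3.35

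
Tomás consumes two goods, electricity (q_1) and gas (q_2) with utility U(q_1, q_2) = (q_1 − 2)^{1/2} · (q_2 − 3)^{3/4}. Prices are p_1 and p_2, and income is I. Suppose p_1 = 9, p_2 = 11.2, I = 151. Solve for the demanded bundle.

MRS = (2/3)·(q_2−3)/(q_1−2). Tangency with p_1/p_2 gives q_2−3 = (3/2)·(p_1/p_2)·(q_1−2).
After buying the subsistence bundle (2, 3), a share 0.4 of the remaining income goes to q_1: q_1* = 2 + 0.4·(I − 2p_1 − 3p_2)/p_1.
Discretionary income = 151 − 2·9 − 3·11.2 = 99.4; q_1* = 2 + 0.4·99.4/9 = 6.4178; q_2* = 3 + 0.6·99.4/11.2 = 8.325.

q_1* = 6.4178, q_2* = 8.325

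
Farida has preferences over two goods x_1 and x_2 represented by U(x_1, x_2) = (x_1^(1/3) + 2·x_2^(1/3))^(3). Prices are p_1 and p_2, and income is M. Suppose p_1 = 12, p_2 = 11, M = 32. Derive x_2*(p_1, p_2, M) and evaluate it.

MRS = MU_x_1/MU_x_2 = (1/2)·(x_2/x_1)^(2/3). Set equal to p_1/p_2.
Hence x_2/x_1 = (2·p_1/p_2)^(1/(2/3)), i.e. raised to the 1.5 power.
Substitute x_2 = (x_2/x_1)·x_1 into the budget: x_1* = M/(p_1 + p_2·(x_2/x_1)).
Numerically x_2/x_1 = 3.222759, so x_1* = 32/(12 + 11·3.222759) = 0.6744 and x_2* = 3.222759·0.6744 = 2.1734.

x_2* = 2.1734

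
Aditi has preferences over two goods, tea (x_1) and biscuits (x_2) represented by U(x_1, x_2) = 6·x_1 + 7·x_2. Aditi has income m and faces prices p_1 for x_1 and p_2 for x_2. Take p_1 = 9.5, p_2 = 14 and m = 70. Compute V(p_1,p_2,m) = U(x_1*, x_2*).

V = 44.2105

x_1 gives more utility per dollar, so spend all income on x_1: x_1* = m/p_1, x_2* = 0.
Numerically: x_1* = 7.3684, x_2* = 0.
Utility at the optimum: U(7.3684, 0) = 44.2105.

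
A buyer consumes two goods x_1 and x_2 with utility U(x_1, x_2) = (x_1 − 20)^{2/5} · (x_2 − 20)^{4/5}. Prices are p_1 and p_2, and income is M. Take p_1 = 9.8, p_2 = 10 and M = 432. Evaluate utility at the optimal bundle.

V = 2.1845

This is Cobb-Douglas in (x_1−20, x_2−20): tangency gives 0.4·p_2·(x_2−20) = 0.8·p_1·(x_1−20).
After buying the subsistence bundle (20, 20), a share 1/3 of the remaining income goes to x_1: x_1* = 20 + 1/3·(M − 20p_1 − 20p_2)/p_1.
Discretionary income = 432 − 20·9.8 − 20·10 = 36; x_1* = 20 + 1/3·36/9.8 = 21.2245; x_2* = 20 + 2/3·36/10 = 22.4.
Utility at the optimum: U(21.2245, 22.4) = 2.1845.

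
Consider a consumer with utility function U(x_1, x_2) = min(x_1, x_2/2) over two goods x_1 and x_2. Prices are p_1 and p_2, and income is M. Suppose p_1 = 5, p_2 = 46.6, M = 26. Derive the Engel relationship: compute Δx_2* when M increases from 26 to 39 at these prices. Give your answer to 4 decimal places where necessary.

Δx_2* = 0.2648

With perfect complements, no substitution: consume in ratio x_1:x_2 = 1:2.
Budget: p_1·x_1 + p_2·2·x_1 = M, so (p_1 + 2·p_2)·x_1 = M.
Demand: x_1*(p_1,p_2,M) = M/(p_1 + 2·p_2), x_2* = 2·M/(p_1 + 2·p_2).
Here 5 + 2·46.6 = 98.2, giving x_2* = 0.5295.
At M' = 39: x_2* = 0.7943. Change: 0.7943 − 0.5295 = 0.2648.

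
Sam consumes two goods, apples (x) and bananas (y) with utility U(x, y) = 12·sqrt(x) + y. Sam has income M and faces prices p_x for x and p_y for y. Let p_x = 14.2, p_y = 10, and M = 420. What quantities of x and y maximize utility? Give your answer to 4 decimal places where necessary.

x* = 17.8536, y* = 16.6479

MU_x = 6/√x, MU_y = 1. Tangency: 6/√x = p_x/p_y.
Thus x* = (6·p_y/p_x)² — independent of M — with the rest of income spent on y.
Plugging in: x* = (6·10/14.2)² = 17.8536, y* = 16.6479.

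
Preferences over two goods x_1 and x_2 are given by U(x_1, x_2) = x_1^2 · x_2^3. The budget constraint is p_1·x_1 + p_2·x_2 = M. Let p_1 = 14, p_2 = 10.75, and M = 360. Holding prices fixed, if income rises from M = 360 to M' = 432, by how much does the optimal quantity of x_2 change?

Δx_2* = 4.0186

MU_x_1/MU_x_2 = (2·x_2)/(3·x_1); tangency sets this equal to p_1/p_2.
So 2·p_2·x_2 = 3·p_1·x_1; combined with the budget, a share 0.4 of income goes to x_1.
Demand: x_1*(p_1,p_2,M) = 0.4·M/p_1 and x_2* = 0.6·M/p_2.
At p_1=14, p_2=10.75, M=360: x_2* = 0.6·360/10.75 = 20.093.
At M' = 432: x_2* = 24.1116. Change: 24.1116 − 20.093 = 4.0186.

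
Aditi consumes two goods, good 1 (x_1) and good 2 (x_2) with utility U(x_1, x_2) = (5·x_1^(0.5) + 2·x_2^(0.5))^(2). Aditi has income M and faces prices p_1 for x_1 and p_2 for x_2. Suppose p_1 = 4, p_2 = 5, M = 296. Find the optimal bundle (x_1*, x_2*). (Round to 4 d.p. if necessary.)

With the ratio pinned down, the budget gives x_1* = M/(p_1 + p_2·(x_2/x_1)) and x_2* = (x_2/x_1)·x_1*.
Numerically x_2/x_1 = 0.1024, so x_1* = 296/(4 + 5·0.1024) = 65.6028 and x_2* = 0.1024·65.6028 = 6.7177.

x_1* = 65.6028, x_2* = 6.7177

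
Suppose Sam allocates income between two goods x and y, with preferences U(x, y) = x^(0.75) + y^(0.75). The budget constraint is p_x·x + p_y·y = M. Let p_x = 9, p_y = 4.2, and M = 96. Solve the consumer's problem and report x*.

x* = 0.984

Substitute y = (y/x)·x into the budget: x* = M/(p_x + p_y·(y/x)).
Numerically y/x = 21.084965, so x* = 96/(9 + 4.2·21.084965) = 0.984.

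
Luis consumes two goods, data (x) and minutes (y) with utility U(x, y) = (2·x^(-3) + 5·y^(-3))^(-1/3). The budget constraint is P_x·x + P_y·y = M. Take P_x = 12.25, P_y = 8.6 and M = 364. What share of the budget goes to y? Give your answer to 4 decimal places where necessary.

With the ratio pinned down, the budget gives x* = M/(P_x + P_y·(y/x)) and y* = (y/x)·x*.
Numerically y/x = 1.373708, so x* = 364/(12.25 + 8.6·1.373708) = 15.1264 and y* = 1.373708·15.1264 = 20.7793.
Expenditure on y: 8.6·20.7793 = 178.7016; share = 0.4909.

share on y = 0.4909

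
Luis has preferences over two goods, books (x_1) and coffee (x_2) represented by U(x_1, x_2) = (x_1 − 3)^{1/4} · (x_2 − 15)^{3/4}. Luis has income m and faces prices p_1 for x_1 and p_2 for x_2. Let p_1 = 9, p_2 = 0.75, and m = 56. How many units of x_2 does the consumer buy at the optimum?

MRS = (1/3)·(x_2−15)/(x_1−3). Tangency with p_1/p_2 gives x_2−15 = 3·(p_1/p_2)·(x_1−3).
Substituting into the budget: x_1* = 3 + 0.25·(m − 3·p_1 − 15·p_2)/p_1, and x_2* = 15 + 0.75·(…)/p_2.
Discretionary income = 56 − 3·9 − 15·0.75 = 17.75; x_2* = 15 + 0.75·17.75/0.75 = 32.75.

x_2* = 32.75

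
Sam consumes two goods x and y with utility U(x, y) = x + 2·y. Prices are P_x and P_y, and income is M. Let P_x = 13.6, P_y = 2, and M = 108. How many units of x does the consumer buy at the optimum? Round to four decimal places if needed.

Perfect substitutes: compare marginal utility per dollar. 1/P_x vs 2/P_y → 0.0735 vs 1.
y gives more utility per dollar, so spend all income on y: y* = M/P_y, x* = 0.
Numerically: x* = 0, y* = 54.

x* = 0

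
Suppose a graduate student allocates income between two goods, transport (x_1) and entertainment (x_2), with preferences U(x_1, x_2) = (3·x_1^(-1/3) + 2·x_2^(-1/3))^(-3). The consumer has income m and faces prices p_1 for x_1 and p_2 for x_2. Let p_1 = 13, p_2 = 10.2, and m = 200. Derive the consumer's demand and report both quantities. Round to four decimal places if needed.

MU_x_1 ∝ 3·x_1^(-4/3), MU_x_2 ∝ 2·x_2^(-4/3), so MRS = (3/2)·(x_2/x_1)^(4/3) = p_1/p_2.
Hence x_2/x_1 = ((2/3)·p_1/p_2)^(1/(4/3)), i.e. raised to the 0.75 power.
Substitute x_2 = (x_2/x_1)·x_1 into the budget: x_1* = m/(p_1 + p_2·(x_2/x_1)).
Numerically x_2/x_1 = 0.884991, so x_1* = 200/(13 + 10.2·0.884991) = 9.0798 and x_2* = 0.884991·9.0798 = 8.0355.

x_1* = 9.0798, x_2* = 8.0355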